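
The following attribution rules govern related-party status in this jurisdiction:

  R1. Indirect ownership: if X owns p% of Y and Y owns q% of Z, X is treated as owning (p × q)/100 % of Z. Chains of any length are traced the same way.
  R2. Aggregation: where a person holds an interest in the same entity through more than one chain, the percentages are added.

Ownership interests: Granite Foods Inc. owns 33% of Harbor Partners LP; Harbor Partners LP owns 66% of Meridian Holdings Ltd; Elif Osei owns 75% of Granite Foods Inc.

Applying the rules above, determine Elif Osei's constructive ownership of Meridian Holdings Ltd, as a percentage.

Chain via Granite Foods Inc. → Harbor Partners LP (R1): 75% × 33% × 66% = 16.335% of Meridian Holdings Ltd.

16.335%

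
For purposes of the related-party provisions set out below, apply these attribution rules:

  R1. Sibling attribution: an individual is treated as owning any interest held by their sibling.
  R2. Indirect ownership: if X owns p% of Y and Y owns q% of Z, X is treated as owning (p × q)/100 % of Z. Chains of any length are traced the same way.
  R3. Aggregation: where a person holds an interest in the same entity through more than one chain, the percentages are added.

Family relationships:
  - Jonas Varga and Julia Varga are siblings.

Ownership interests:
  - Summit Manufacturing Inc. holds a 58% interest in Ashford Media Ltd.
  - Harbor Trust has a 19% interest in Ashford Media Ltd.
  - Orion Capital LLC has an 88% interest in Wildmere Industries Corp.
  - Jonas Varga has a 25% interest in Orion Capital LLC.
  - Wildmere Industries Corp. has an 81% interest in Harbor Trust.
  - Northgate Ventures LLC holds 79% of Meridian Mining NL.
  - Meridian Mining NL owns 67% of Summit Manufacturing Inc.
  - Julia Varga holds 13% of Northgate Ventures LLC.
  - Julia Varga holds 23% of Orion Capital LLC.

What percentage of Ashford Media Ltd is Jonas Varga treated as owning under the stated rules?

By sibling attribution (R1), Jonas Varga is treated as also owning Julia Varga's interest in Orion Capital LLC, giving 25% + 23% = 48%.
By sibling attribution (R1), Jonas Varga is treated as owning Julia Varga's 13% interest in Northgate Ventures LLC.
Chain via Orion Capital LLC → Wildmere Industries Corp. → Harbor Trust (R2): 48% × 88% × 81% × 19% = 6.500736% of Ashford Media Ltd.
Chain via Northgate Ventures LLC → Meridian Mining NL → Summit Manufacturing Inc. (R2): 13% × 79% × 67% × 58% = 3.990922% of Ashford Media Ltd.
Aggregating (R3): 6.500736% + 3.990922% = 10.491658%.

10.491658%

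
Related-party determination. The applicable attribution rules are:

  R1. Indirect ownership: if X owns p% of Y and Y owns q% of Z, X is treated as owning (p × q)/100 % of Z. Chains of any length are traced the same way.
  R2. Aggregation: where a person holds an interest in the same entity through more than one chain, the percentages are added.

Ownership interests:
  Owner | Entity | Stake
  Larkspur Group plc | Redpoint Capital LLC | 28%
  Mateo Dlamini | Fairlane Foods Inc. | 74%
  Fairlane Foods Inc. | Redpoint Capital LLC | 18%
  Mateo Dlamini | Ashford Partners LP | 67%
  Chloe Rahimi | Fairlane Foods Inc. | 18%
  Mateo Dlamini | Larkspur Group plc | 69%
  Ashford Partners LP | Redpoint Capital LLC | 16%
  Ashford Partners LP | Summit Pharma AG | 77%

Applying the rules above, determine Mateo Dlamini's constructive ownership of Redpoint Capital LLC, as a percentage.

43.36%

Chain via Larkspur Group plc (R1): 69% × 28% = 19.32% of Redpoint Capital LLC.
Chain via Fairlane Foods Inc. (R1): 74% × 18% = 13.32% of Redpoint Capital LLC.
Chain via Ashford Partners LP (R1): 67% × 16% = 10.72% of Redpoint Capital LLC.
Aggregating (R2): 19.32% + 13.32% + 10.72% = 43.36%.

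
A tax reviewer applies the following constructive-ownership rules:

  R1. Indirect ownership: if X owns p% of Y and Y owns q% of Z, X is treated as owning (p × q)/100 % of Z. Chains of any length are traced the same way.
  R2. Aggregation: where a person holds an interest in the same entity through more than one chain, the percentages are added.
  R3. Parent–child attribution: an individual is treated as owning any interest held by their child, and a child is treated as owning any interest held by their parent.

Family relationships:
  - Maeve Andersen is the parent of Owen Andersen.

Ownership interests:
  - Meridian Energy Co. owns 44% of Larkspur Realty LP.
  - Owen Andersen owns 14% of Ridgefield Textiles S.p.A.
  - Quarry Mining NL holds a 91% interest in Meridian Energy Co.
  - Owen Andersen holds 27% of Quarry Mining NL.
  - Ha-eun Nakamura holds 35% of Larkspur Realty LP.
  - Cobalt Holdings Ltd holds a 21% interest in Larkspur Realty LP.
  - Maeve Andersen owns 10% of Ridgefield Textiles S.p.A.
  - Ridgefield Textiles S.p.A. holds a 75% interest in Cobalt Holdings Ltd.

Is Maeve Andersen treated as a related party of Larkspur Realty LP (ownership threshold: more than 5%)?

By parent–child attribution (R3), Maeve Andersen is treated as also owning Owen Andersen's interest in Ridgefield Textiles S.p.A, giving 10% + 14% = 24%.
By parent–child attribution (R3), Maeve Andersen is treated as owning Owen Andersen's 27% interest in Quarry Mining NL.
Chain via Ridgefield Textiles S.p.A. → Cobalt Holdings Ltd (R1): 24% × 75% × 21% = 3.78% of Larkspur Realty LP.
Chain via Quarry Mining NL → Meridian Energy Co. (R1): 27% × 91% × 44% = 10.8108% of Larkspur Realty LP.
Aggregating (R2): 3.78% + 10.8108% = 14.5908%.
14.5908% exceeds the 5% threshold, so Maeve is a related party to Larkspur Realty LP.

Yes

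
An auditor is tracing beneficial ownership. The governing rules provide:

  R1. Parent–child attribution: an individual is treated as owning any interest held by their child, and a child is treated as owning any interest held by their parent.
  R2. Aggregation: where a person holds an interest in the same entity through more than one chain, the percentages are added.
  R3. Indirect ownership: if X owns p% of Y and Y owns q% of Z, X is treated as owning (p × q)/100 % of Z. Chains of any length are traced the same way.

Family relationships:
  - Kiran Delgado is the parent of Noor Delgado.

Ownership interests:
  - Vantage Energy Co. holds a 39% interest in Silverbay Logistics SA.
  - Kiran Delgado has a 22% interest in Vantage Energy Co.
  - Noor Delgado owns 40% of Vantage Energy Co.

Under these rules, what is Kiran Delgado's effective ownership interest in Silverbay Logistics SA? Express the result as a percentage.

24.18%

By parent–child attribution (R1), Kiran Delgado is treated as also owning Noor Delgado's interest in Vantage Energy Co, giving 22% + 40% = 62%.
Chain via Vantage Energy Co. (R3): 62% × 39% = 24.18% of Silverbay Logistics SA.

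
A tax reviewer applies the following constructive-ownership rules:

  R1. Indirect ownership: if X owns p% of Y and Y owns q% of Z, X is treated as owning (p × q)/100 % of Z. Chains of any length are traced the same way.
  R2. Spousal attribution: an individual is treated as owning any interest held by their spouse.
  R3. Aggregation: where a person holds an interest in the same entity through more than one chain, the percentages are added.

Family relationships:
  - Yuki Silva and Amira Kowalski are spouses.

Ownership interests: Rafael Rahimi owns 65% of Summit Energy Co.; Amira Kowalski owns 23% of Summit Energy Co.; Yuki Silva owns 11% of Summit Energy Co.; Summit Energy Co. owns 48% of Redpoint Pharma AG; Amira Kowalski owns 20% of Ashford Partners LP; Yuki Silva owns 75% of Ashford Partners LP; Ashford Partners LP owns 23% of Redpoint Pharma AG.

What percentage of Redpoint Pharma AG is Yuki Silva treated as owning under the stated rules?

By spousal attribution (R2), Yuki Silva is treated as also owning Amira Kowalski's interest in Ashford Partners LP, giving 75% + 20% = 95%.
By spousal attribution (R2), Yuki Silva is treated as also owning Amira Kowalski's interest in Summit Energy Co, giving 11% + 23% = 34%.
Chain via Ashford Partners LP (R1): 95% × 23% = 21.85% of Redpoint Pharma AG.
Chain via Summit Energy Co. (R1): 34% × 48% = 16.32% of Redpoint Pharma AG.
Aggregating (R3): 21.85% + 16.32% = 38.17%.

38.17%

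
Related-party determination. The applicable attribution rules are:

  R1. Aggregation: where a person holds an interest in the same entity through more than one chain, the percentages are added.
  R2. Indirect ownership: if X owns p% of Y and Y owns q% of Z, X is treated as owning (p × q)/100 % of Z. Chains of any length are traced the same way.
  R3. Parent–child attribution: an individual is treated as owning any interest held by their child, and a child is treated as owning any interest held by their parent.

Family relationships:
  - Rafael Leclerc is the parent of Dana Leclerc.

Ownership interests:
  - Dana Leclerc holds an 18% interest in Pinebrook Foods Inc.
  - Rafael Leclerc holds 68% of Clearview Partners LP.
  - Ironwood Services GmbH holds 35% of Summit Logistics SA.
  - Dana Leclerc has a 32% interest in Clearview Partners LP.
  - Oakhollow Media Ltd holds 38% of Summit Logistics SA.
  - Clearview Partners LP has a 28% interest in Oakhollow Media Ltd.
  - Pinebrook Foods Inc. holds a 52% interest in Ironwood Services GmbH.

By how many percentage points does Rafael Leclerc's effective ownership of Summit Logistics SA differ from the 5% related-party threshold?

8.916

By parent–child attribution (R3), Rafael Leclerc is treated as also owning Dana Leclerc's interest in Clearview Partners LP, giving 68% + 32% = 100%.
By parent–child attribution (R3), Rafael Leclerc is treated as owning Dana Leclerc's 18% interest in Pinebrook Foods Inc.
Chain via Clearview Partners LP → Oakhollow Media Ltd (R2): 100% × 28% × 38% = 10.64% of Summit Logistics SA.
Chain via Pinebrook Foods Inc. → Ironwood Services GmbH (R2): 18% × 52% × 35% = 3.276% of Summit Logistics SA.
Aggregating (R1): 10.64% + 3.276% = 13.916%.
13.916% exceeds the 5% threshold by 8.916 percentage points.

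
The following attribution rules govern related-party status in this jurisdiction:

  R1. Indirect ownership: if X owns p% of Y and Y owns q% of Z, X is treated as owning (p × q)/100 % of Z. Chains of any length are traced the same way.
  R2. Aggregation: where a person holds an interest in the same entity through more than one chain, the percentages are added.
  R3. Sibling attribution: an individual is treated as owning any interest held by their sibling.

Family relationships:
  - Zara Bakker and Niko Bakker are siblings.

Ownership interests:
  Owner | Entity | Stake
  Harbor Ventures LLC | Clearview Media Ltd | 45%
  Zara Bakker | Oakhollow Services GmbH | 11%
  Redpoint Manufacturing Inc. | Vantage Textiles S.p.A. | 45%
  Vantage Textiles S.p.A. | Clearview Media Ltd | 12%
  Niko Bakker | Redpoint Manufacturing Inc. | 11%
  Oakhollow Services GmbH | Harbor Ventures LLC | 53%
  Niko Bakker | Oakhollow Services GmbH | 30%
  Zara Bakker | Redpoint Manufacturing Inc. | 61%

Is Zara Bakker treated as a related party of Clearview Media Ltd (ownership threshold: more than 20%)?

By sibling attribution (R3), Zara Bakker is treated as also owning Niko Bakker's interest in Oakhollow Services GmbH, giving 11% + 30% = 41%.
By sibling attribution (R3), Zara Bakker is treated as also owning Niko Bakker's interest in Redpoint Manufacturing Inc, giving 61% + 11% = 72%.
Chain via Oakhollow Services GmbH → Harbor Ventures LLC (R1): 41% × 53% × 45% = 9.7785% of Clearview Media Ltd.
Chain via Redpoint Manufacturing Inc. → Vantage Textiles S.p.A. (R1): 72% × 45% × 12% = 3.888% of Clearview Media Ltd.
Aggregating (R2): 9.7785% + 3.888% = 13.6665%.
13.6665% does not exceed the 20% threshold, so Zara is not a related party to Clearview Media Ltd.

No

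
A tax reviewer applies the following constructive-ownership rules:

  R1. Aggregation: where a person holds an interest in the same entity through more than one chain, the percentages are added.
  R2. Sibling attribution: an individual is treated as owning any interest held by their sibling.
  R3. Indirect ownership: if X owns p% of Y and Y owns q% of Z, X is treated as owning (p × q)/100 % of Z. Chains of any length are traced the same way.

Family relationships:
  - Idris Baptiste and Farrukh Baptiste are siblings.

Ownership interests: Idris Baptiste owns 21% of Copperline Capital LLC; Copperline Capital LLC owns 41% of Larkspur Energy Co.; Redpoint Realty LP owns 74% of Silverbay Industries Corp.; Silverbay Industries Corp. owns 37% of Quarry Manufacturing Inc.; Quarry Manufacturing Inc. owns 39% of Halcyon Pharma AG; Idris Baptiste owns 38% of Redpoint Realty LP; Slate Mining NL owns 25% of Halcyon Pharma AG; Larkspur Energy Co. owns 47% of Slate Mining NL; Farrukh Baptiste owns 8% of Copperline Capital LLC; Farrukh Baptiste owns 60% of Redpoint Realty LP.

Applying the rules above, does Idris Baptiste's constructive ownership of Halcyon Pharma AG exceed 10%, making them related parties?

By sibling attribution (R2), Idris Baptiste is treated as also owning Farrukh Baptiste's interest in Redpoint Realty LP, giving 38% + 60% = 98%.
By sibling attribution (R2), Idris Baptiste is treated as also owning Farrukh Baptiste's interest in Copperline Capital LLC, giving 21% + 8% = 29%.
Chain via Redpoint Realty LP → Silverbay Industries Corp. → Quarry Manufacturing Inc. (R3): 98% × 74% × 37% × 39% = 10.464636% of Halcyon Pharma AG.
Chain via Copperline Capital LLC → Larkspur Energy Co. → Slate Mining NL (R3): 29% × 41% × 47% × 25% = 1.397075% of Halcyon Pharma AG.
Aggregating (R1): 10.464636% + 1.397075% = 11.861711%.
11.861711% exceeds the 10% threshold, so Idris is a related party to Halcyon Pharma AG.

Yes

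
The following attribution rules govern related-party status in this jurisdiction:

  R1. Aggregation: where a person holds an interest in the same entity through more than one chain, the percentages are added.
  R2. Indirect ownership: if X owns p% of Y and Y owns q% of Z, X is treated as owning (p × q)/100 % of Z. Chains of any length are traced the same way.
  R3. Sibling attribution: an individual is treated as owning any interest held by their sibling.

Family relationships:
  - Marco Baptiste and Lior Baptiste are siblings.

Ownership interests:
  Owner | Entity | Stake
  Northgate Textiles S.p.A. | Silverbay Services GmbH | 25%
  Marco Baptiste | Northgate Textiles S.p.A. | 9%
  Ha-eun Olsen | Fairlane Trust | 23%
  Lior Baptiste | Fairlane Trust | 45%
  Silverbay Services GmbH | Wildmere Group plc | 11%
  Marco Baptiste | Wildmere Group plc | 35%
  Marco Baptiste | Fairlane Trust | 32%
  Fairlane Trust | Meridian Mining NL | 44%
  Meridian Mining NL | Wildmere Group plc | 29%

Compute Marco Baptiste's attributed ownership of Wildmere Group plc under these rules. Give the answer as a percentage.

By sibling attribution (R3), Marco Baptiste is treated as also owning Lior Baptiste's interest in Fairlane Trust, giving 32% + 45% = 77%.
Chain via Fairlane Trust → Meridian Mining NL (R2): 77% × 44% × 29% = 9.8252% of Wildmere Group plc.
Chain via Northgate Textiles S.p.A. → Silverbay Services GmbH (R2): 9% × 25% × 11% = 0.2475% of Wildmere Group plc.
Direct interest in Wildmere Group plc: 35%.
Aggregating (R1): 9.8252% + 0.2475% + 35% = 45.0727%.

45.0727%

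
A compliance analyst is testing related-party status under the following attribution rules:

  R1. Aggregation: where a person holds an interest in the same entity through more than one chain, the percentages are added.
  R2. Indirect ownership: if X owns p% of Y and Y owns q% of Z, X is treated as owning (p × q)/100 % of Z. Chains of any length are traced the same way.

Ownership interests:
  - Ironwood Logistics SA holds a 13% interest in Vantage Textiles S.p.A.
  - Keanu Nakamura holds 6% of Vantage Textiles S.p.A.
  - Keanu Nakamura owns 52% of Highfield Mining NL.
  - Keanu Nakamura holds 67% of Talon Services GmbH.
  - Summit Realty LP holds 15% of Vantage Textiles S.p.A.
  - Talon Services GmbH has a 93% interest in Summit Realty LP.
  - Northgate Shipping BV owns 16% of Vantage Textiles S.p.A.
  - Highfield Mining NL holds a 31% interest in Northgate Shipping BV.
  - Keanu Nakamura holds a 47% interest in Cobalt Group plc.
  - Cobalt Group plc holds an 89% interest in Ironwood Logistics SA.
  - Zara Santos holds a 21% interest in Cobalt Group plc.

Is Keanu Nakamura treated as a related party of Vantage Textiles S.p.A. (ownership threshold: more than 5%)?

Chain via Talon Services GmbH → Summit Realty LP (R2): 67% × 93% × 15% = 9.3465% of Vantage Textiles S.p.A.
Chain via Highfield Mining NL → Northgate Shipping BV (R2): 52% × 31% × 16% = 2.5792% of Vantage Textiles S.p.A.
Chain via Cobalt Group plc → Ironwood Logistics SA (R2): 47% × 89% × 13% = 5.4379% of Vantage Textiles S.p.A.
Direct interest in Vantage Textiles S.p.A: 6%.
Aggregating (R1): 9.3465% + 2.5792% + 5.4379% + 6% = 23.3636%.
23.3636% exceeds the 5% threshold, so Keanu is a related party to Vantage Textiles S.p.A.

Yes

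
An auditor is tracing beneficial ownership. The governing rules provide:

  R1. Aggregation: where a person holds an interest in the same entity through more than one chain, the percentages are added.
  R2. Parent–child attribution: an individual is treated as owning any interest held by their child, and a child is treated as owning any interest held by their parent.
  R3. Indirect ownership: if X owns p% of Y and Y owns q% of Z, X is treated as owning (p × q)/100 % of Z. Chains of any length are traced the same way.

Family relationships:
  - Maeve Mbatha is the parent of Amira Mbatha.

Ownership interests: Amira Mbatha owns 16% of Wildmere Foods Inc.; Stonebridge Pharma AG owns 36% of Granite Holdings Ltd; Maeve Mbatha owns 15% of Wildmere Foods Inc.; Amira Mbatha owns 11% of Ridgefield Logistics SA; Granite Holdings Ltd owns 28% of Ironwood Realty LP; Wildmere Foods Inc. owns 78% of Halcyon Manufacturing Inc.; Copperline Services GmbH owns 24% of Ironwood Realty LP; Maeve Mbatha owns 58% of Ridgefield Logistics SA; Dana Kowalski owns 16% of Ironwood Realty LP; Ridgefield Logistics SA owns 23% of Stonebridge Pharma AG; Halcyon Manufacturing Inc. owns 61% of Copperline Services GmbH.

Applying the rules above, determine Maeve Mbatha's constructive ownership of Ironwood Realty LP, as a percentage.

By parent–child attribution (R2), Maeve Mbatha is treated as also owning Amira Mbatha's interest in Ridgefield Logistics SA, giving 58% + 11% = 69%.
By parent–child attribution (R2), Maeve Mbatha is treated as also owning Amira Mbatha's interest in Wildmere Foods Inc, giving 15% + 16% = 31%.
Chain via Ridgefield Logistics SA → Stonebridge Pharma AG → Granite Holdings Ltd (R3): 69% × 23% × 36% × 28% = 1.599696% of Ironwood Realty LP.
Chain via Wildmere Foods Inc. → Halcyon Manufacturing Inc. → Copperline Services GmbH (R3): 31% × 78% × 61% × 24% = 3.539952% of Ironwood Realty LP.
Aggregating (R1): 1.599696% + 3.539952% = 5.139648%.

5.139648%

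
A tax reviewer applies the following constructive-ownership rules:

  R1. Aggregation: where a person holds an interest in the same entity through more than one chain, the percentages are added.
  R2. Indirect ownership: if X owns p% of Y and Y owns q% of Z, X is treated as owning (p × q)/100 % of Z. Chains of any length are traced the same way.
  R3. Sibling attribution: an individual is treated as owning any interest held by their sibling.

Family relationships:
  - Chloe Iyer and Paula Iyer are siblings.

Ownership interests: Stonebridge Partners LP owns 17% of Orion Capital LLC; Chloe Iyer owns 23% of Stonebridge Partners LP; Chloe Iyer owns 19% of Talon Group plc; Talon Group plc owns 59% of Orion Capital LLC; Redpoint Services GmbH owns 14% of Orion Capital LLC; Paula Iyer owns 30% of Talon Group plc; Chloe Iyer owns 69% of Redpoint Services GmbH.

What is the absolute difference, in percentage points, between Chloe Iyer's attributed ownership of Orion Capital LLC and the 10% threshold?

32.48

By sibling attribution (R3), Chloe Iyer is treated as also owning Paula Iyer's interest in Talon Group plc, giving 19% + 30% = 49%.
Chain via Stonebridge Partners LP (R2): 23% × 17% = 3.91% of Orion Capital LLC.
Chain via Redpoint Services GmbH (R2): 69% × 14% = 9.66% of Orion Capital LLC.
Chain via Talon Group plc (R2): 49% × 59% = 28.91% of Orion Capital LLC.
Aggregating (R1): 3.91% + 9.66% + 28.91% = 42.48%.
42.48% exceeds the 10% threshold by 32.48 percentage points.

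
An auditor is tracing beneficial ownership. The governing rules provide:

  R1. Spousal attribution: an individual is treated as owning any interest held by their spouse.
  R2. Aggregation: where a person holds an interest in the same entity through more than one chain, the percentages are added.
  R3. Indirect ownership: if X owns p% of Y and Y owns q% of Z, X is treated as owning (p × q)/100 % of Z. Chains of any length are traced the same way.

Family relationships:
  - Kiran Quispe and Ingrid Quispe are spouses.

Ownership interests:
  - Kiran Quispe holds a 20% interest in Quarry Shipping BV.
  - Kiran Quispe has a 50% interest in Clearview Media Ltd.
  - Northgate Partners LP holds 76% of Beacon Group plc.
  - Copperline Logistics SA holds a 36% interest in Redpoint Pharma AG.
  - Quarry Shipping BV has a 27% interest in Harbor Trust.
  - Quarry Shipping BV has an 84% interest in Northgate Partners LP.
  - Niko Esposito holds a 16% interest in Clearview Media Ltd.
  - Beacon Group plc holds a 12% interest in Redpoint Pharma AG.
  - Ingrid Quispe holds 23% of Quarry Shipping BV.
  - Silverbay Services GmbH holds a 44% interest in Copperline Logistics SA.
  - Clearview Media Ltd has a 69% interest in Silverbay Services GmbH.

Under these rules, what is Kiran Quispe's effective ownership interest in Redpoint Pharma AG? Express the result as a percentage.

By spousal attribution (R1), Kiran Quispe is treated as also owning Ingrid Quispe's interest in Quarry Shipping BV, giving 20% + 23% = 43%.
Chain via Clearview Media Ltd → Silverbay Services GmbH → Copperline Logistics SA (R3): 50% × 69% × 44% × 36% = 5.4648% of Redpoint Pharma AG.
Chain via Quarry Shipping BV → Northgate Partners LP → Beacon Group plc (R3): 43% × 84% × 76% × 12% = 3.294144% of Redpoint Pharma AG.
Aggregating (R2): 5.4648% + 3.294144% = 8.758944%.

8.758944%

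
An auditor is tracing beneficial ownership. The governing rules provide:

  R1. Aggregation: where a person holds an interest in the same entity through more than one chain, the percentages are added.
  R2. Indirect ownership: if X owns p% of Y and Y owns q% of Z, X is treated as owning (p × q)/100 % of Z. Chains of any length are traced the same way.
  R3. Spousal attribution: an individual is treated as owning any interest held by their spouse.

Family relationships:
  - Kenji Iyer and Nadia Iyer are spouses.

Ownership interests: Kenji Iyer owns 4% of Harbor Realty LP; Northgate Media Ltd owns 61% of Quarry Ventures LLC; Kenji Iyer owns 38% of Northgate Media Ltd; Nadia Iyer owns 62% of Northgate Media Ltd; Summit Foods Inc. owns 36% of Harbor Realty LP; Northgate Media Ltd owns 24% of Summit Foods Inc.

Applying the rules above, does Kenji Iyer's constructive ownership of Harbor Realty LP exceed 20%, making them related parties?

By spousal attribution (R3), Kenji Iyer is treated as also owning Nadia Iyer's interest in Northgate Media Ltd, giving 38% + 62% = 100%.
Chain via Northgate Media Ltd → Summit Foods Inc. (R2): 100% × 24% × 36% = 8.64% of Harbor Realty LP.
Direct interest in Harbor Realty LP: 4%.
Aggregating (R1): 8.64% + 4% = 12.64%.
12.64% does not exceed the 20% threshold, so Kenji is not a related party to Harbor Realty LP.

No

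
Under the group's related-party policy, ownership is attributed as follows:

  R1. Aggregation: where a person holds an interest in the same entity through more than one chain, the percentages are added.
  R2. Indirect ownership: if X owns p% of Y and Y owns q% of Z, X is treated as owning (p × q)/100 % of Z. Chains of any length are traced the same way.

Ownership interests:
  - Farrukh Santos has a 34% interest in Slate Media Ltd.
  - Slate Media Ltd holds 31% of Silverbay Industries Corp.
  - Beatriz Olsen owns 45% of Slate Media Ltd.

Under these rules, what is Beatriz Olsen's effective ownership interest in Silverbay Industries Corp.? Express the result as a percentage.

Chain via Slate Media Ltd (R2): 45% × 31% = 13.95% of Silverbay Industries Corp.

13.95%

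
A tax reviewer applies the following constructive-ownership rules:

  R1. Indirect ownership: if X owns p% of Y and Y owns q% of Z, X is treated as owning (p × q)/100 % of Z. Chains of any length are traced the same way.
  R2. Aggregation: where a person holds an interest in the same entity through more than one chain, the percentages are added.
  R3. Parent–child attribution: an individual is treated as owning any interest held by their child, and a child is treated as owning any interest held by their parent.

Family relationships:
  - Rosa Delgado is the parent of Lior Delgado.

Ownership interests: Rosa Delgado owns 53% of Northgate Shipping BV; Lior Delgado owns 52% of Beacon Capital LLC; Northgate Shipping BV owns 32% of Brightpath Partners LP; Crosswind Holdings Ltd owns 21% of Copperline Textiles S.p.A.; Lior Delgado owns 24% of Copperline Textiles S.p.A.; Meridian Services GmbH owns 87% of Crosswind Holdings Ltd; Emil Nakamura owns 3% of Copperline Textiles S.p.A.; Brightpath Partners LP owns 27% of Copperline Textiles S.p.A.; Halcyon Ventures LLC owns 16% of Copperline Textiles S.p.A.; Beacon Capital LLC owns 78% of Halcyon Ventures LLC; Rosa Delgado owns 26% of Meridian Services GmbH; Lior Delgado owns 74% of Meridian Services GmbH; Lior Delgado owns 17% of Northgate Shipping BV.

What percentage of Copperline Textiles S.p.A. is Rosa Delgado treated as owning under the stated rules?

54.8076%

By parent–child attribution (R3), Rosa Delgado is treated as also owning Lior Delgado's interest in Northgate Shipping BV, giving 53% + 17% = 70%.
By parent–child attribution (R3), Rosa Delgado is treated as also owning Lior Delgado's interest in Meridian Services GmbH, giving 26% + 74% = 100%.
By parent–child attribution (R3), Rosa Delgado is treated as owning Lior Delgado's 52% interest in Beacon Capital LLC.
By parent–child attribution (R3), Rosa Delgado is treated as owning Lior Delgado's 24% interest in Copperline Textiles S.p.A.
Chain via Northgate Shipping BV → Brightpath Partners LP (R1): 70% × 32% × 27% = 6.048% of Copperline Textiles S.p.A.
Chain via Meridian Services GmbH → Crosswind Holdings Ltd (R1): 100% × 87% × 21% = 18.27% of Copperline Textiles S.p.A.
Chain via Beacon Capital LLC → Halcyon Ventures LLC (R1): 52% × 78% × 16% = 6.4896% of Copperline Textiles S.p.A.
Direct interest in Copperline Textiles S.p.A: 24%.
Aggregating (R2): 6.048% + 18.27% + 6.4896% + 24% = 54.8076%.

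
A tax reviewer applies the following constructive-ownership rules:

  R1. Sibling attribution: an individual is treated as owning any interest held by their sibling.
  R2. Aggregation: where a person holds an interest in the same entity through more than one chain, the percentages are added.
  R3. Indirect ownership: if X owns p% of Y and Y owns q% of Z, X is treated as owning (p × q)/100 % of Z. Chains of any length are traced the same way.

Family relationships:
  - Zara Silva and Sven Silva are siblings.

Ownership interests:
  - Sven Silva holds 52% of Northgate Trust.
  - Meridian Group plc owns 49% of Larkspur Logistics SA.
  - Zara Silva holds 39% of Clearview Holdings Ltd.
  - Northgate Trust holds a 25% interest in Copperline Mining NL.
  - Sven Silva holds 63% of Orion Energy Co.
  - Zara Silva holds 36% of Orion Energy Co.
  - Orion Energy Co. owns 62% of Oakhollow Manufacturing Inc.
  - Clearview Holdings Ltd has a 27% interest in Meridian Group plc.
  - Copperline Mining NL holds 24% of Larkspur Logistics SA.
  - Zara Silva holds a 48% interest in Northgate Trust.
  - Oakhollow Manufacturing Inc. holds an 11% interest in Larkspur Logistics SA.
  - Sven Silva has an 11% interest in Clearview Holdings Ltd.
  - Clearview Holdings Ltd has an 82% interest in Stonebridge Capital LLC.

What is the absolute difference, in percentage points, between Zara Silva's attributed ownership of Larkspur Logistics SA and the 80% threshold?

60.6332

By sibling attribution (R1), Zara Silva is treated as also owning Sven Silva's interest in Orion Energy Co, giving 36% + 63% = 99%.
By sibling attribution (R1), Zara Silva is treated as also owning Sven Silva's interest in Clearview Holdings Ltd, giving 39% + 11% = 50%.
By sibling attribution (R1), Zara Silva is treated as also owning Sven Silva's interest in Northgate Trust, giving 48% + 52% = 100%.
Chain via Orion Energy Co. → Oakhollow Manufacturing Inc. (R3): 99% × 62% × 11% = 6.7518% of Larkspur Logistics SA.
Chain via Clearview Holdings Ltd → Meridian Group plc (R3): 50% × 27% × 49% = 6.615% of Larkspur Logistics SA.
Chain via Northgate Trust → Copperline Mining NL (R3): 100% × 25% × 24% = 6% of Larkspur Logistics SA.
Aggregating (R2): 6.7518% + 6.615% + 6% = 19.3668%.
19.3668% falls short of the 80% threshold by 60.6332 percentage points.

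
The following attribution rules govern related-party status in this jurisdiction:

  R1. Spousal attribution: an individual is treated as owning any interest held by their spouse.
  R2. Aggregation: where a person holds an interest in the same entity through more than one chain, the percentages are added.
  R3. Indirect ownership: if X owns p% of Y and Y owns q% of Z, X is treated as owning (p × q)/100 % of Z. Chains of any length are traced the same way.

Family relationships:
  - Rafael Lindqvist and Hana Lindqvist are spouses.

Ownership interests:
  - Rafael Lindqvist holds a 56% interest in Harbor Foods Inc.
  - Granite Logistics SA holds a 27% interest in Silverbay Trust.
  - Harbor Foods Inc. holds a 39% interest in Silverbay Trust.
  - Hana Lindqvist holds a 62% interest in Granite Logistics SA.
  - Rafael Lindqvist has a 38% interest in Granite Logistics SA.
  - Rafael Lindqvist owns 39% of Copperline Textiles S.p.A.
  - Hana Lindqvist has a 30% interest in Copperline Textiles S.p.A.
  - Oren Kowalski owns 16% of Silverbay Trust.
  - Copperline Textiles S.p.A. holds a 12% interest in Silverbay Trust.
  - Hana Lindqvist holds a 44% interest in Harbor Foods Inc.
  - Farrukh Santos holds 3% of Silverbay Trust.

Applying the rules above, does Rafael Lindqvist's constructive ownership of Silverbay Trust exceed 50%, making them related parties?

By spousal attribution (R1), Rafael Lindqvist is treated as also owning Hana Lindqvist's interest in Granite Logistics SA, giving 38% + 62% = 100%.
By spousal attribution (R1), Rafael Lindqvist is treated as also owning Hana Lindqvist's interest in Harbor Foods Inc, giving 56% + 44% = 100%.
By spousal attribution (R1), Rafael Lindqvist is treated as also owning Hana Lindqvist's interest in Copperline Textiles S.p.A, giving 39% + 30% = 69%.
Chain via Granite Logistics SA (R3): 100% × 27% = 27% of Silverbay Trust.
Chain via Harbor Foods Inc. (R3): 100% × 39% = 39% of Silverbay Trust.
Chain via Copperline Textiles S.p.A. (R3): 69% × 12% = 8.28% of Silverbay Trust.
Aggregating (R2): 27% + 39% + 8.28% = 74.28%.
74.28% exceeds the 50% threshold, so Rafael is a related party to Silverbay Trust.

Yes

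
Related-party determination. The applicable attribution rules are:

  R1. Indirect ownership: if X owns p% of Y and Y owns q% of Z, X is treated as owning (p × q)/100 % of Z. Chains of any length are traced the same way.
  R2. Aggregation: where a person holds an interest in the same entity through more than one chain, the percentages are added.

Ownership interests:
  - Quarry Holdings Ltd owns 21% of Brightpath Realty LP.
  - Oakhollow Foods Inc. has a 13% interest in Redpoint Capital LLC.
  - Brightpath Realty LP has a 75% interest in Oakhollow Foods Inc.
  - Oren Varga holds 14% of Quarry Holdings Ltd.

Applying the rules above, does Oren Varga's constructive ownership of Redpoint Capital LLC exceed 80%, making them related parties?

Chain via Quarry Holdings Ltd → Brightpath Realty LP → Oakhollow Foods Inc. (R1): 14% × 21% × 75% × 13% = 0.28665% of Redpoint Capital LLC.
0.28665% does not exceed the 80% threshold, so Oren is not a related party to Redpoint Capital LLC.

No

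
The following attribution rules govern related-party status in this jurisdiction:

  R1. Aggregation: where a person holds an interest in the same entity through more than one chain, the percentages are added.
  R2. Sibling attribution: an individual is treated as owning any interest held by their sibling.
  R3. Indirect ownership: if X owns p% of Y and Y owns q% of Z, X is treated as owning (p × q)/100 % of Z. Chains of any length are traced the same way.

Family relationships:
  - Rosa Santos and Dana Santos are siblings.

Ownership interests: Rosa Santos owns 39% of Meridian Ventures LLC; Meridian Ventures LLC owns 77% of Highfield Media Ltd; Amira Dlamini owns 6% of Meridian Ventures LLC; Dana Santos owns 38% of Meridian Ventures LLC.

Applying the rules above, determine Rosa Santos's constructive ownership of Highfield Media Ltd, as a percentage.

By sibling attribution (R2), Rosa Santos is treated as also owning Dana Santos's interest in Meridian Ventures LLC, giving 39% + 38% = 77%.
Chain via Meridian Ventures LLC (R3): 77% × 77% = 59.29% of Highfield Media Ltd.

59.29%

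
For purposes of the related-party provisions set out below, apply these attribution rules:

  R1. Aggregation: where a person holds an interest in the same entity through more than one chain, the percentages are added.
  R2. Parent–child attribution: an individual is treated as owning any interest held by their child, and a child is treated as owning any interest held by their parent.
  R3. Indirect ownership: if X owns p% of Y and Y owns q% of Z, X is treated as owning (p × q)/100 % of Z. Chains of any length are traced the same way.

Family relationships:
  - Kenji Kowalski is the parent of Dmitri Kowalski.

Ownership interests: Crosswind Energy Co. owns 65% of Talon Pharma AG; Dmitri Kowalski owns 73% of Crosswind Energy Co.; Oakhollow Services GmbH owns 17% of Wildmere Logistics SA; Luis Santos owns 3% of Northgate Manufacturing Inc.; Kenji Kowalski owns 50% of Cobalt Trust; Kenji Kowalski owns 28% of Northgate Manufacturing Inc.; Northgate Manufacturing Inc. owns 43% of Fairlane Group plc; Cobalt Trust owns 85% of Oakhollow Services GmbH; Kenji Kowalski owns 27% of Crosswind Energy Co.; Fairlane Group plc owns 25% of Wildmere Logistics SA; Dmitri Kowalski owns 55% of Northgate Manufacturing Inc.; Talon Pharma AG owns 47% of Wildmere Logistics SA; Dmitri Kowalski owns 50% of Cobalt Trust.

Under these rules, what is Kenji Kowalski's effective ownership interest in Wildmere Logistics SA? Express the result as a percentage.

By parent–child attribution (R2), Kenji Kowalski is treated as also owning Dmitri Kowalski's interest in Cobalt Trust, giving 50% + 50% = 100%.
By parent–child attribution (R2), Kenji Kowalski is treated as also owning Dmitri Kowalski's interest in Crosswind Energy Co, giving 27% + 73% = 100%.
By parent–child attribution (R2), Kenji Kowalski is treated as also owning Dmitri Kowalski's interest in Northgate Manufacturing Inc, giving 28% + 55% = 83%.
Chain via Cobalt Trust → Oakhollow Services GmbH (R3): 100% × 85% × 17% = 14.45% of Wildmere Logistics SA.
Chain via Crosswind Energy Co. → Talon Pharma AG (R3): 100% × 65% × 47% = 30.55% of Wildmere Logistics SA.
Chain via Northgate Manufacturing Inc. → Fairlane Group plc (R3): 83% × 43% × 25% = 8.9225% of Wildmere Logistics SA.
Aggregating (R1): 14.45% + 30.55% + 8.9225% = 53.9225%.

53.9225%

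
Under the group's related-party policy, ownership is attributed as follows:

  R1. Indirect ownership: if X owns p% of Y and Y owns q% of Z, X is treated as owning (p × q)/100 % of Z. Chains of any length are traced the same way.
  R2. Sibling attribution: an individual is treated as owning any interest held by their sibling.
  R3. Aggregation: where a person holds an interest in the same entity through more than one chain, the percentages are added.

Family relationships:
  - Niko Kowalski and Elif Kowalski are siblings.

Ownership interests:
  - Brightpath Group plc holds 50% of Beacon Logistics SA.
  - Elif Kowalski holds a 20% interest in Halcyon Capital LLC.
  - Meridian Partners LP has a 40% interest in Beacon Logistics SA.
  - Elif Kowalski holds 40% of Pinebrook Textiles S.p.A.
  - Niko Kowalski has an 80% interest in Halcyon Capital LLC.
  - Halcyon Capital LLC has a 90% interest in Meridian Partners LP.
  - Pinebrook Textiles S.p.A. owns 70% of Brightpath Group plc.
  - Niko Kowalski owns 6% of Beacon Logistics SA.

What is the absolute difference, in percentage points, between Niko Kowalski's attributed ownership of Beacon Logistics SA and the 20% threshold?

By sibling attribution (R2), Niko Kowalski is treated as also owning Elif Kowalski's interest in Halcyon Capital LLC, giving 80% + 20% = 100%.
By sibling attribution (R2), Niko Kowalski is treated as owning Elif Kowalski's 40% interest in Pinebrook Textiles S.p.A.
Chain via Halcyon Capital LLC → Meridian Partners LP (R1): 100% × 90% × 40% = 36% of Beacon Logistics SA.
Direct interest in Beacon Logistics SA: 6%.
Chain via Pinebrook Textiles S.p.A. → Brightpath Group plc (R1): 40% × 70% × 50% = 14% of Beacon Logistics SA.
Aggregating (R3): 36% + 6% + 14% = 56%.
56% exceeds the 20% threshold by 36 percentage points.

36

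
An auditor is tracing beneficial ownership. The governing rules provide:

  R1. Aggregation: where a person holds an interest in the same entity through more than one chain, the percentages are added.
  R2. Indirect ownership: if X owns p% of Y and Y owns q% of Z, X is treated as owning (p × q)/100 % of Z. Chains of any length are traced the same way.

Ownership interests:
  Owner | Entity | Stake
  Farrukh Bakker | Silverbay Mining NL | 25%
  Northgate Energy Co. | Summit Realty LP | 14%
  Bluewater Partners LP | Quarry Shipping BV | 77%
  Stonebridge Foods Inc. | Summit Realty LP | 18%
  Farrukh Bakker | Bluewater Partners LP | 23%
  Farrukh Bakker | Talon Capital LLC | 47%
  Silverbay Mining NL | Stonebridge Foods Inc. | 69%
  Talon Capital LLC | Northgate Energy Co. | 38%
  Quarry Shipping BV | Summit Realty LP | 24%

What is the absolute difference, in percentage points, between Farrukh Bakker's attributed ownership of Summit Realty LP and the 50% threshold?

Chain via Talon Capital LLC → Northgate Energy Co. (R2): 47% × 38% × 14% = 2.5004% of Summit Realty LP.
Chain via Silverbay Mining NL → Stonebridge Foods Inc. (R2): 25% × 69% × 18% = 3.105% of Summit Realty LP.
Chain via Bluewater Partners LP → Quarry Shipping BV (R2): 23% × 77% × 24% = 4.2504% of Summit Realty LP.
Aggregating (R1): 2.5004% + 3.105% + 4.2504% = 9.8558%.
9.8558% falls short of the 50% threshold by 40.1442 percentage points.

40.1442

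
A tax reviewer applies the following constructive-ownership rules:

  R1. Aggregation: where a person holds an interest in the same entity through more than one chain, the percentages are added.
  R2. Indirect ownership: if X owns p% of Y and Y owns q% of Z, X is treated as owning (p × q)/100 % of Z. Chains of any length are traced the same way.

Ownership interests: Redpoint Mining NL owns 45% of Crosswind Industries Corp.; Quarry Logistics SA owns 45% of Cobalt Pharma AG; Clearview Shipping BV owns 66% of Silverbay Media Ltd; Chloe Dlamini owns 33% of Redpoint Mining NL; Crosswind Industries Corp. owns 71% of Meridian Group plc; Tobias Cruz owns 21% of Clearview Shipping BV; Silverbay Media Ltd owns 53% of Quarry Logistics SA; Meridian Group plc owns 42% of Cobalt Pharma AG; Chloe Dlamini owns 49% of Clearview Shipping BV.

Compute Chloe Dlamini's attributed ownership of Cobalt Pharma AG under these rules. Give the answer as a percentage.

Chain via Redpoint Mining NL → Crosswind Industries Corp. → Meridian Group plc (R2): 33% × 45% × 71% × 42% = 4.42827% of Cobalt Pharma AG.
Chain via Clearview Shipping BV → Silverbay Media Ltd → Quarry Logistics SA (R2): 49% × 66% × 53% × 45% = 7.71309% of Cobalt Pharma AG.
Aggregating (R1): 4.42827% + 7.71309% = 12.14136%.

12.14136%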